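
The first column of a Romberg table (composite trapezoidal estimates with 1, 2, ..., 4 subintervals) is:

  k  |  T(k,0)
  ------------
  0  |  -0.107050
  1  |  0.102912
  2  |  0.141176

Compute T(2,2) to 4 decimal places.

T(1,1) = (4·0.102912 − (-0.107050)) / 3 = 0.172899
T(2,1) = 0.141176 + (0.141176 − 0.102912)/3 = 0.153931
T(2,2) = 0.153931 + (0.153931 − 0.172899)/15 = 0.152666
(Column j=1 coincides with Simpson's rule on the same nodes.)

0.1527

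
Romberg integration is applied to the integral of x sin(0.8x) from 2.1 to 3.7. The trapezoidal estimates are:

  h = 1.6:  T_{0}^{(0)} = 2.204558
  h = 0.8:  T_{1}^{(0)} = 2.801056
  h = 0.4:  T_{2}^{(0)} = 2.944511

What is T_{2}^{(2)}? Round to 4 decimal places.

2.9918

T_{1}^{(1)} = (4·2.801056 − 2.204558) / 3 = 2.999889
T_{2}^{(1)} = (4·2.944511 − 2.801056) / 3 = 2.992329
T_{2}^{(2)} = (16·2.992329 − 2.999889) / 15 = 2.991825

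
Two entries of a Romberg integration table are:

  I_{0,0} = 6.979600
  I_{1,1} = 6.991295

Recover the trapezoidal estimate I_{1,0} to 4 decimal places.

From I_{1,1} = (4·I_{1,0} − I_{0,0})/3, solve for I_{1,0}:
4·I_{1,0} = 3·6.991295 + 6.979600 = 27.953485
I_{1,0} = 6.988371

6.9884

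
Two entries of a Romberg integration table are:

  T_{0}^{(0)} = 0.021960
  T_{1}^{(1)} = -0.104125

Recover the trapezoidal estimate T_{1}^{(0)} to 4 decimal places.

-0.0726

From T_{1}^{(1)} = (4·T_{1}^{(0)} − T_{0}^{(0)})/3, solve for T_{1}^{(0)}:
4·T_{1}^{(0)} = 3·(-0.104125) + 0.021960 = -0.290415
T_{1}^{(0)} = -0.072604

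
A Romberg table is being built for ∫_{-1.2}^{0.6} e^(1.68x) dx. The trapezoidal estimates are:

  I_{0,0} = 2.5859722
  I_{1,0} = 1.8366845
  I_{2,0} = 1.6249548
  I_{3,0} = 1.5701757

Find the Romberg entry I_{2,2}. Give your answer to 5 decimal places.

1.55221

Richardson extrapolation on the trapezoidal column (denominator 4−1=3):
I_{1,1} = (4·1.8366845 − 2.5859722) / 3 = 1.5869219
I_{2,1} = 1.6249548 + (1.6249548 − 1.8366845)/3 = 1.5543782
I_{2,2} = (16·1.5543782 − 1.5869219) / 15 = 1.5522086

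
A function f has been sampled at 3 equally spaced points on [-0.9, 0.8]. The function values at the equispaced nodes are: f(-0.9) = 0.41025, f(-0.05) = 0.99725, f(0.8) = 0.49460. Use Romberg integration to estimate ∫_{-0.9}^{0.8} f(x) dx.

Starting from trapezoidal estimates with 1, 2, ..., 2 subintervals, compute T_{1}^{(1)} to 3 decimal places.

T_{0}^{(0)} (trapezoid, 1 panel, h=1.7000): 0.76912
T_{1}^{(0)} (trapezoid, 2 panels, h=0.8500): 1.23222
T_{1}^{(1)} = 1.23222 + (1.23222 − 0.76912)/3 = 1.38659

1.387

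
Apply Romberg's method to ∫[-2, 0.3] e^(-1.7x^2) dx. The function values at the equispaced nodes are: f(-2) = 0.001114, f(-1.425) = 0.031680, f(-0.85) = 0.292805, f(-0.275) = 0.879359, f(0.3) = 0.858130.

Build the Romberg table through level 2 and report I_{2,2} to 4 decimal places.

0.9885

I_{0,0} (trapezoid, 1 panel, h=2.3000): 0.988131
I_{1,0} (trapezoid, 2 panels, h=1.1500): 0.830791
I_{2,0} (trapezoid, 4 panels, h=0.5750): 0.939243
I_{1,1} = 0.830791 + (0.830791 − 0.988131)/3 = 0.778344
I_{2,1} = 0.939243 + (0.939243 − 0.830791)/3 = 0.975394
I_{2,2} = 0.975394 + (0.975394 − 0.778344)/15 = 0.988531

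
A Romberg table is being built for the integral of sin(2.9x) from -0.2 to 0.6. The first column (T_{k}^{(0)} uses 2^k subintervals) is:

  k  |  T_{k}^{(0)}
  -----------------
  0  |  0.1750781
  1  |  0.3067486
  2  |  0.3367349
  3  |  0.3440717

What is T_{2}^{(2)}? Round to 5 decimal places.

0.34647

Richardson extrapolation on the trapezoidal column (denominator 4−1=3):
T_{1}^{(1)} = (4·0.3067486 − 0.1750781) / 3 = 0.3506388
T_{2}^{(1)} = 0.3367349 + (0.3367349 − 0.3067486)/3 = 0.3467303
T_{2}^{(2)} = (16·0.3467303 − 0.3506388) / 15 = 0.3464697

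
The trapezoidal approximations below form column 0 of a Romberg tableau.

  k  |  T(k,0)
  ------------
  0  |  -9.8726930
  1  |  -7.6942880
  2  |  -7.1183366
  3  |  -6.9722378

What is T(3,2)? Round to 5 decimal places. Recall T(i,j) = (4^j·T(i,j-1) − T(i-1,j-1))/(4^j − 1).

-6.92335

Richardson extrapolation on the trapezoidal column (denominator 4−1=3):
T(2,1) = (4·(-7.1183366) − (-7.6942880)) / 3 = -6.9263528
T(3,1) = (4·(-6.9722378) − (-7.1183366)) / 3 = -6.9235382
T(3,2) = (16·(-6.9235382) − (-6.9263528)) / 15 = -6.9233506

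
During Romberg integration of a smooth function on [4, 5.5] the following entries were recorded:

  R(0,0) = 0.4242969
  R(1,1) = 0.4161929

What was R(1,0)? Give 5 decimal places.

0.41822

From R(1,1) = (4·R(1,0) − R(0,0))/3, solve for R(1,0):
4·R(1,0) = 3·0.4161929 + 0.4242969 = 1.6728756
R(1,0) = 0.4182189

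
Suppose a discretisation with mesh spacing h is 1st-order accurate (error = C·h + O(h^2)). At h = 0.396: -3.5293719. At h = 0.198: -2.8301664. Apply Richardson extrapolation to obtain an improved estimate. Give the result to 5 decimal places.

The leading error scales as h; refining by a factor of 2 reduces it by 2^1 = 2.
Extrapolated value = (2·A(h/2) − A(h)) / (2 − 1)
= (2·(-2.8301664) − (-3.5293719)) / 1
= -2.1309609 / 1 = -2.1309609

-2.13096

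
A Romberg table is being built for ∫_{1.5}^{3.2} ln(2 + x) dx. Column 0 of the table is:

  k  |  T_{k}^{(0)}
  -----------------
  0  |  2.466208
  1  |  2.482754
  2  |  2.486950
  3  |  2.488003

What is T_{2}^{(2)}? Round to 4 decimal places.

Richardson extrapolation on the trapezoidal column (denominator 4−1=3):
T_{1}^{(1)} = 2.482754 + (2.482754 − 2.466208)/3 = 2.488269
T_{2}^{(1)} = 2.486950 + (2.486950 − 2.482754)/3 = 2.488349
T_{2}^{(2)} = (16·2.488349 − 2.488269) / 15 = 2.488354

2.4884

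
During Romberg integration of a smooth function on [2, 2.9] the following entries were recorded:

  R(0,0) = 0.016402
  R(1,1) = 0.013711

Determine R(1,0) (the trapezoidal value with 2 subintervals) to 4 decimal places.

From R(1,1) = (4·R(1,0) − R(0,0))/3, solve for R(1,0):
4·R(1,0) = 3·0.013711 + 0.016402 = 0.057535
R(1,0) = 0.014384

0.0144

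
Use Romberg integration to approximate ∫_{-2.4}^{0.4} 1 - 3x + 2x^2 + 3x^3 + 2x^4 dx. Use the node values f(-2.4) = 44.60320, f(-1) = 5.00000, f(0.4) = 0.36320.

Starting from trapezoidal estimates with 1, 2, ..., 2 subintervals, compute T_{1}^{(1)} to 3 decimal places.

30.318

T_{0}^{(0)} (trapezoid, 1 panel, h=2.8000): 62.95296
T_{1}^{(0)} (trapezoid, 2 panels, h=1.4000): 38.47648
T_{1}^{(1)} = 38.47648 + (38.47648 − 62.95296)/3 = 30.31765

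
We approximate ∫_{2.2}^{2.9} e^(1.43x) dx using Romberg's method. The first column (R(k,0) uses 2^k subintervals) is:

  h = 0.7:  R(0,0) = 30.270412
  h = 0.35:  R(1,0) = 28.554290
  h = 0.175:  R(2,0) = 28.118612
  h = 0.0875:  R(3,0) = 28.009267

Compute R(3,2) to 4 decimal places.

Richardson extrapolation on the trapezoidal column (denominator 4−1=3):
R(2,1) = 28.118612 + (28.118612 − 28.554290)/3 = 27.973386
R(3,1) = 28.009267 + (28.009267 − 28.118612)/3 = 27.972819
R(3,2) = 27.972819 + (27.972819 − 27.973386)/15 = 27.972781

27.9728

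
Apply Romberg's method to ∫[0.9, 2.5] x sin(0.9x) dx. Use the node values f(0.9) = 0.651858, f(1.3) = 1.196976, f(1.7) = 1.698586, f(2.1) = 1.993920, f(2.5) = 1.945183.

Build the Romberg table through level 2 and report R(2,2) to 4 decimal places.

R(0,0) (trapezoid, 1 panel, h=1.6000): 2.077633
R(1,0) (trapezoid, 2 panels, h=0.8000): 2.397685
R(2,0) (trapezoid, 4 panels, h=0.4000): 2.475201
R(1,1) = 2.397685 + (2.397685 − 2.077633)/3 = 2.504369
R(2,1) = 2.475201 + (2.475201 − 2.397685)/3 = 2.501040
R(2,2) = 2.501040 + (2.501040 − 2.504369)/15 = 2.500818

2.5008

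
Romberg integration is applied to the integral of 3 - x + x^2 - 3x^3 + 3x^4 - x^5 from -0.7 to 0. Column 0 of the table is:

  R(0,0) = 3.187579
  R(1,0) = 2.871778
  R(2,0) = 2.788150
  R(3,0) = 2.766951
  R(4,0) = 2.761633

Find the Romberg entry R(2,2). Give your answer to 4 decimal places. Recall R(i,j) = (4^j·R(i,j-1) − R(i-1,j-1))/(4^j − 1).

R(1,1) = (4·2.871778 − 3.187579) / 3 = 2.766511
R(2,1) = 2.788150 + (2.788150 − 2.871778)/3 = 2.760274
R(2,2) = 2.760274 + (2.760274 − 2.766511)/15 = 2.759858

2.7599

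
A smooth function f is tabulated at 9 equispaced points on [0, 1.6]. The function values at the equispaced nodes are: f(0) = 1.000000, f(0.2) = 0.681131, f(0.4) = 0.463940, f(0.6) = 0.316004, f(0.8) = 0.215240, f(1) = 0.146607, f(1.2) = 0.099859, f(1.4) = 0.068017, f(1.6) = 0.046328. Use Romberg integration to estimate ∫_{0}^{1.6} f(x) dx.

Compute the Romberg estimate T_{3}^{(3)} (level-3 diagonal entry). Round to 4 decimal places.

T_{0}^{(0)} (trapezoid, 1 panel, h=1.6000): 0.837062
T_{1}^{(0)} (trapezoid, 2 panels, h=0.8000): 0.590723
T_{2}^{(0)} (trapezoid, 4 panels, h=0.4000): 0.520881
T_{3}^{(0)} (trapezoid, 8 panels, h=0.2000): 0.502792
T_{1}^{(1)} = 0.590723 + (0.590723 − 0.837062)/3 = 0.508610
T_{2}^{(1)} = 0.520881 + (0.520881 − 0.590723)/3 = 0.497600
T_{3}^{(1)} = 0.502792 + (0.502792 − 0.520881)/3 = 0.496762
T_{2}^{(2)} = 0.497600 + (0.497600 − 0.508610)/15 = 0.496866
T_{3}^{(2)} = 0.496762 + (0.496762 − 0.497600)/15 = 0.496706
T_{3}^{(3)} = 0.496706 + (0.496706 − 0.496866)/63 = 0.496703

0.4967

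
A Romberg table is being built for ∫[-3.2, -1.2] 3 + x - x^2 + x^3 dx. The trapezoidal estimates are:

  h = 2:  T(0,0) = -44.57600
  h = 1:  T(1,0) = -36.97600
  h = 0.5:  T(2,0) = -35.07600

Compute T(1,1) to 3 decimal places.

Richardson extrapolation on the trapezoidal column (denominator 4−1=3):
T(1,1) = (4·(-36.97600) − (-44.57600)) / 3 = -34.44267

-34.443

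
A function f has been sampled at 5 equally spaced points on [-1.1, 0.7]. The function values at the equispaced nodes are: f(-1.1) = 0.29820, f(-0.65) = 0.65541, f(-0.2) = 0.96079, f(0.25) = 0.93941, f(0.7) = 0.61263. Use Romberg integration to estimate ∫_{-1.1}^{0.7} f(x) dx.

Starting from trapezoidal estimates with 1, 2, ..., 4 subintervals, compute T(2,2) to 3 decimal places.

T(0,0) (trapezoid, 1 panel, h=1.8000): 0.81975
T(1,0) (trapezoid, 2 panels, h=0.9000): 1.27458
T(2,0) (trapezoid, 4 panels, h=0.4500): 1.35496
T(1,1) = 1.27458 + (1.27458 − 0.81975)/3 = 1.42619
T(2,1) = 1.35496 + (1.35496 − 1.27458)/3 = 1.38175
T(2,2) = 1.38175 + (1.38175 − 1.42619)/15 = 1.37879

1.379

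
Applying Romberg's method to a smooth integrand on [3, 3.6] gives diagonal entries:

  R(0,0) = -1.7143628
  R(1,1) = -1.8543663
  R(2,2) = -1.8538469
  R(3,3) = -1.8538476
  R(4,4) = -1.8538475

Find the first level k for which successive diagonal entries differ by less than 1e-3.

k = 2

|R(1,1) − R(0,0)| = 0.1400035 ≥ 1e-3
|R(2,2) − R(1,1)| = 0.0005194 < 1e-3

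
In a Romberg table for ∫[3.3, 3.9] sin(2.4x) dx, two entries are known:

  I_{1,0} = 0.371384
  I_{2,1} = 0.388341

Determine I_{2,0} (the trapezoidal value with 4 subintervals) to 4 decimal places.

From I_{2,1} = (4·I_{2,0} − I_{1,0})/3, solve for I_{2,0}:
4·I_{2,0} = 3·0.388341 + 0.371384 = 1.536407
I_{2,0} = 0.384102

0.3841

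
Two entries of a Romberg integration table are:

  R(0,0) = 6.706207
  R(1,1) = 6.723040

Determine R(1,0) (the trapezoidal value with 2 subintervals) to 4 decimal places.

6.7188

From R(1,1) = (4·R(1,0) − R(0,0))/3, solve for R(1,0):
4·R(1,0) = 3·6.723040 + 6.706207 = 26.875327
R(1,0) = 6.718832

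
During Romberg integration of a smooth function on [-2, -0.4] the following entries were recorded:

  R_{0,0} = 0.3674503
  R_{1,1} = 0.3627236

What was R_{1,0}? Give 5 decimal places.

From R_{1,1} = (4·R_{1,0} − R_{0,0})/3, solve for R_{1,0}:
4·R_{1,0} = 3·0.3627236 + 0.3674503 = 1.4556211
R_{1,0} = 0.3639053

0.36391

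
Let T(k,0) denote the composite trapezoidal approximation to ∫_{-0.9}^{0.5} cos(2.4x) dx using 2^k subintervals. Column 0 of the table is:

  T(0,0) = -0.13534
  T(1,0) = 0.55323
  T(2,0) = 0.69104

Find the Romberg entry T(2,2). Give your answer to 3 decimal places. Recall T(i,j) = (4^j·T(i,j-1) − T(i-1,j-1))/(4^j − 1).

0.734

Richardson extrapolation on the trapezoidal column (denominator 4−1=3):
T(1,1) = (4·0.55323 − (-0.13534)) / 3 = 0.78275
T(2,1) = (4·0.69104 − 0.55323) / 3 = 0.73698
T(2,2) = (16·0.73698 − 0.78275) / 15 = 0.73393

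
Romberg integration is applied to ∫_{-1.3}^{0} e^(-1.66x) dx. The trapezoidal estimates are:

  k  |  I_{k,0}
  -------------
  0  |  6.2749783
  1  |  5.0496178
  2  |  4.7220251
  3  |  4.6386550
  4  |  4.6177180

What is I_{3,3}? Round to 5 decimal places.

4.61073

Richardson extrapolation on the trapezoidal column (denominator 4−1=3):
I_{1,1} = 5.0496178 + (5.0496178 − 6.2749783)/3 = 4.6411643
I_{2,1} = (4·4.7220251 − 5.0496178) / 3 = 4.6128275
I_{3,1} = (4·4.6386550 − 4.7220251) / 3 = 4.6108650
I_{2,2} = (16·4.6128275 − 4.6411643) / 15 = 4.6109384
I_{3,2} = 4.6108650 + (4.6108650 − 4.6128275)/15 = 4.6107342
I_{3,3} = 4.6107342 + (4.6107342 − 4.6109384)/63 = 4.6107310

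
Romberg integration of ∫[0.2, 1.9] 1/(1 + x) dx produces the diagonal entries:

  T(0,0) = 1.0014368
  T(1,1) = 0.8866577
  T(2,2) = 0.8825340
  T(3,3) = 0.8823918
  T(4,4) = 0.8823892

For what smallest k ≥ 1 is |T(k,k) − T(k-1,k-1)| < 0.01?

k = 2

|T(1,1) − T(0,0)| = 0.1147791 ≥ 0.01
|T(2,2) − T(1,1)| = 0.0041237 < 0.01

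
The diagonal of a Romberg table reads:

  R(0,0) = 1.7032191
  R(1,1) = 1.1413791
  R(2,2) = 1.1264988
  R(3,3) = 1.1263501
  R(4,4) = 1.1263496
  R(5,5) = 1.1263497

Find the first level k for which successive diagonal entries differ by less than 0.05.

k = 2

|R(1,1) − R(0,0)| = 0.5618400 ≥ 0.05
|R(2,2) − R(1,1)| = 0.0148803 < 0.05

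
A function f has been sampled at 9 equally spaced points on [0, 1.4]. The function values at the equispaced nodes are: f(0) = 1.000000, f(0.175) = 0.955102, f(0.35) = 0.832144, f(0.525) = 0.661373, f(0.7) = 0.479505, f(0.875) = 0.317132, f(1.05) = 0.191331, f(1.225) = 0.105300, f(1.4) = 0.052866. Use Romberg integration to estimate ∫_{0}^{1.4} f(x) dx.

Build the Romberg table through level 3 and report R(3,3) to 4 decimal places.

0.7125

R(0,0) (trapezoid, 1 panel, h=1.4000): 0.737006
R(1,0) (trapezoid, 2 panels, h=0.7000): 0.704157
R(2,0) (trapezoid, 4 panels, h=0.3500): 0.710295
R(3,0) (trapezoid, 8 panels, h=0.1750): 0.711956
R(1,1) = 0.704157 + (0.704157 − 0.737006)/3 = 0.693207
R(2,1) = 0.710295 + (0.710295 − 0.704157)/3 = 0.712341
R(3,1) = 0.711956 + (0.711956 − 0.710295)/3 = 0.712510
R(2,2) = 0.712341 + (0.712341 − 0.693207)/15 = 0.713617
R(3,2) = 0.712510 + (0.712510 − 0.712341)/15 = 0.712521
R(3,3) = 0.712521 + (0.712521 − 0.713617)/63 = 0.712504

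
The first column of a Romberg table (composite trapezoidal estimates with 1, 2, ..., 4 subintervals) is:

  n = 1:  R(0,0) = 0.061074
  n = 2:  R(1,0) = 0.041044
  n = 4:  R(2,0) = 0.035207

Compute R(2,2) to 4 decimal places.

Richardson extrapolation on the trapezoidal column (denominator 4−1=3):
R(1,1) = 0.041044 + (0.041044 − 0.061074)/3 = 0.034367
R(2,1) = 0.035207 + (0.035207 − 0.041044)/3 = 0.033261
R(2,2) = (16·0.033261 − 0.034367) / 15 = 0.033187

0.0332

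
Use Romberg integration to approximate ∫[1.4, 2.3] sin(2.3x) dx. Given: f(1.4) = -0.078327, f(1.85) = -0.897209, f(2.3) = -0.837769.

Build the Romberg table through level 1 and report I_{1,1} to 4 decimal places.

I_{0,0} (trapezoid, 1 panel, h=0.9000): -0.412243
I_{1,0} (trapezoid, 2 panels, h=0.4500): -0.609866
I_{1,1} = -0.609866 + (-0.609866 − (-0.412243))/3 = -0.675740

-0.6757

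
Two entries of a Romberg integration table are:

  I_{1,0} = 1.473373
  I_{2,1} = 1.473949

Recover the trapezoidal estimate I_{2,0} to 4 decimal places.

From I_{2,1} = (4·I_{2,0} − I_{1,0})/3, solve for I_{2,0}:
4·I_{2,0} = 3·1.473949 + 1.473373 = 5.895220
I_{2,0} = 1.473805

1.4738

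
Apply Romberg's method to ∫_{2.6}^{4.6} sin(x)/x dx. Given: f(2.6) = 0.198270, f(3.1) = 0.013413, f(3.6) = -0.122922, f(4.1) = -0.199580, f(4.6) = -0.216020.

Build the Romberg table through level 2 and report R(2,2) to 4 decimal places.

-0.1679

R(0,0) (trapezoid, 1 panel, h=2.0000): -0.017750
R(1,0) (trapezoid, 2 panels, h=1.0000): -0.131797
R(2,0) (trapezoid, 4 panels, h=0.5000): -0.158982
R(1,1) = -0.131797 + (-0.131797 − (-0.017750))/3 = -0.169813
R(2,1) = -0.158982 + (-0.158982 − (-0.131797))/3 = -0.168044
R(2,2) = -0.168044 + (-0.168044 − (-0.169813))/15 = -0.167926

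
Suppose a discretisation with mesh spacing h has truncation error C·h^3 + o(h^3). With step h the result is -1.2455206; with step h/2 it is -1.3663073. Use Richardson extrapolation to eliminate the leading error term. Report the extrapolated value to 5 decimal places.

Extrapolated value = (8·A(h/2) − A(h)) / (8 − 1)
= (8·(-1.3663073) − (-1.2455206)) / 7
= -9.6849378 / 7 = -1.3835625

-1.38356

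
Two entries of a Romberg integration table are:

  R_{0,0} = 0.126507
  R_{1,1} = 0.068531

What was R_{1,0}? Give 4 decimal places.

0.0830

From R_{1,1} = (4·R_{1,0} − R_{0,0})/3, solve for R_{1,0}:
4·R_{1,0} = 3·0.068531 + 0.126507 = 0.332100
R_{1,0} = 0.083025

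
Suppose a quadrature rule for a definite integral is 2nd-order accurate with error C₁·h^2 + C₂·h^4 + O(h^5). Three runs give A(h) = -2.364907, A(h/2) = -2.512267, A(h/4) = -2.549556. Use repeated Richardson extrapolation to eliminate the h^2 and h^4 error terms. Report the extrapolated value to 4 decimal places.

First eliminate the h^2 term (factor 2^2 = 4):
  B₁ = (4·(-2.512267) − (-2.364907))/3 = -2.561387
  B₂ = (4·(-2.549556) − (-2.512267))/3 = -2.561986
Then eliminate the h^4 term (factor 2^4 = 16):
  (16·(-2.561986) − (-2.561387))/15 = -2.562026

-2.5620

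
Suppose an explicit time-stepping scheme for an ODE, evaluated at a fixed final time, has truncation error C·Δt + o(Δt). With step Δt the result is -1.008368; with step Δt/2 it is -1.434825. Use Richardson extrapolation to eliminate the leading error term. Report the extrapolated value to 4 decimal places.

The leading error scales as Δt; refining by a factor of 2 reduces it by 2^1 = 2.
Extrapolated value = (2·A(Δt/2) − A(Δt)) / (2 − 1)
= (2·(-1.434825) − (-1.008368)) / 1
= -1.861282 / 1 = -1.861282

-1.8613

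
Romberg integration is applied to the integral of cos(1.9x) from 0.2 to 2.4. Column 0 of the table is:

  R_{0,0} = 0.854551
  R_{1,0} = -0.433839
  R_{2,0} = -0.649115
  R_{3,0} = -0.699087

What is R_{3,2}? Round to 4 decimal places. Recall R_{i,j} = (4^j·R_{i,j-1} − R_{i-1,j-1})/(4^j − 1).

-0.7154

Richardson extrapolation on the trapezoidal column (denominator 4−1=3):
R_{2,1} = -0.649115 + (-0.649115 − (-0.433839))/3 = -0.720874
R_{3,1} = (4·(-0.699087) − (-0.649115)) / 3 = -0.715744
R_{3,2} = (16·(-0.715744) − (-0.720874)) / 15 = -0.715402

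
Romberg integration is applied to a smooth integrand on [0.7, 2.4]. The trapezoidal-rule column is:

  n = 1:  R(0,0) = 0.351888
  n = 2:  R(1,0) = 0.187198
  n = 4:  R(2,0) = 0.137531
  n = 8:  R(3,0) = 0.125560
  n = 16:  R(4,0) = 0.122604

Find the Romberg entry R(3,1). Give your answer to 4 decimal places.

0.1216

Richardson extrapolation on the trapezoidal column (denominator 4−1=3):
R(3,1) = (4·0.125560 − 0.137531) / 3 = 0.121570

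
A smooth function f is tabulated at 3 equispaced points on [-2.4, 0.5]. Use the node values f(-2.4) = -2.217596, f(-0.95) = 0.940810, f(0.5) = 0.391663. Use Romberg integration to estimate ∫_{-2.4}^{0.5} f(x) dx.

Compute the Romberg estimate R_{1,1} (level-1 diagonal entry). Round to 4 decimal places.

0.9364

R_{0,0} (trapezoid, 1 panel, h=2.9000): -2.647603
R_{1,0} (trapezoid, 2 panels, h=1.4500): 0.040373
R_{1,1} = 0.040373 + (0.040373 − (-2.647603))/3 = 0.936365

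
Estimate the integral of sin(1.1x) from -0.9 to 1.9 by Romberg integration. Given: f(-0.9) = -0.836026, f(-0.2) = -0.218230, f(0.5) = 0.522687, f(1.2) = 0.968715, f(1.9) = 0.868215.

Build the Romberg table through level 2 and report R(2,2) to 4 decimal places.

0.9493

R(0,0) (trapezoid, 1 panel, h=2.8000): 0.045065
R(1,0) (trapezoid, 2 panels, h=1.4000): 0.754294
R(2,0) (trapezoid, 4 panels, h=0.7000): 0.902487
R(1,1) = 0.754294 + (0.754294 − 0.045065)/3 = 0.990704
R(2,1) = 0.902487 + (0.902487 − 0.754294)/3 = 0.951885
R(2,2) = 0.951885 + (0.951885 − 0.990704)/15 = 0.949297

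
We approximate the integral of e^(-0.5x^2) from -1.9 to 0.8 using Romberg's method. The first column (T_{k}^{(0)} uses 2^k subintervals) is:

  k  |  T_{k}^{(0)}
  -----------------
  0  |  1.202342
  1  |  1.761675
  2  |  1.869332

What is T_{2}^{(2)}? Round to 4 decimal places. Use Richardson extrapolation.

1.9024

Richardson extrapolation on the trapezoidal column (denominator 4−1=3):
T_{1}^{(1)} = (4·1.761675 − 1.202342) / 3 = 1.948119
T_{2}^{(1)} = 1.869332 + (1.869332 − 1.761675)/3 = 1.905218
T_{2}^{(2)} = (16·1.905218 − 1.948119) / 15 = 1.902358
(Column j=1 coincides with Simpson's rule on the same nodes.)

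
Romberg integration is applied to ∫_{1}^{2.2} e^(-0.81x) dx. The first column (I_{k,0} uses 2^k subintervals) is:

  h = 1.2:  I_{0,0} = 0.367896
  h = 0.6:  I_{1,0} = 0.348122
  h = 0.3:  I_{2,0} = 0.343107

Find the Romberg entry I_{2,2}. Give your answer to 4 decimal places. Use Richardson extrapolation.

Richardson extrapolation on the trapezoidal column (denominator 4−1=3):
I_{1,1} = 0.348122 + (0.348122 − 0.367896)/3 = 0.341531
I_{2,1} = (4·0.343107 − 0.348122) / 3 = 0.341435
I_{2,2} = (16·0.341435 − 0.341531) / 15 = 0.341429

0.3414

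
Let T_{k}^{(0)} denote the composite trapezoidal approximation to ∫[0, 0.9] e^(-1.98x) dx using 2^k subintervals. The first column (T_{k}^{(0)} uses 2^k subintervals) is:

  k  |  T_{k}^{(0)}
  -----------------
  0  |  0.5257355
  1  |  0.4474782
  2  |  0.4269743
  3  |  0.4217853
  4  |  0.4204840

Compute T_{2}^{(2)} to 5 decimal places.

0.42006

T_{1}^{(1)} = 0.4474782 + (0.4474782 − 0.5257355)/3 = 0.4213924
T_{2}^{(1)} = (4·0.4269743 − 0.4474782) / 3 = 0.4201397
T_{2}^{(2)} = 0.4201397 + (0.4201397 − 0.4213924)/15 = 0.4200562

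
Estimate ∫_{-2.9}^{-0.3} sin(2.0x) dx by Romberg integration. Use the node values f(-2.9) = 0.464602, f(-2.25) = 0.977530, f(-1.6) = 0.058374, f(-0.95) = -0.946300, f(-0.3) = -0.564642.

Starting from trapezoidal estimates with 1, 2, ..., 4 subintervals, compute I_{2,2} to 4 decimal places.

0.0289

I_{0,0} (trapezoid, 1 panel, h=2.6000): -0.130052
I_{1,0} (trapezoid, 2 panels, h=1.3000): 0.010860
I_{2,0} (trapezoid, 4 panels, h=0.6500): 0.025730
I_{1,1} = 0.010860 + (0.010860 − (-0.130052))/3 = 0.057831
I_{2,1} = 0.025730 + (0.025730 − 0.010860)/3 = 0.030687
I_{2,2} = 0.030687 + (0.030687 − 0.057831)/15 = 0.028877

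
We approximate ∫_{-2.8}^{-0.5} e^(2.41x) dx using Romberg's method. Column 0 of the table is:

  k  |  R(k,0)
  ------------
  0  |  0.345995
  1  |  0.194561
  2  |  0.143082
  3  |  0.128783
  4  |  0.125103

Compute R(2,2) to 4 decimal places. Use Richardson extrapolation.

0.1247

R(1,1) = (4·0.194561 − 0.345995) / 3 = 0.144083
R(2,1) = (4·0.143082 − 0.194561) / 3 = 0.125922
R(2,2) = (16·0.125922 − 0.144083) / 15 = 0.124711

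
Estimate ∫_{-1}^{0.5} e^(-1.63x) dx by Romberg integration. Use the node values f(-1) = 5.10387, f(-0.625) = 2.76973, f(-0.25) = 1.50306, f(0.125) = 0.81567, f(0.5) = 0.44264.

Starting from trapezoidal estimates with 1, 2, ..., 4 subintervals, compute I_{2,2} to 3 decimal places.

2.860

I_{0,0} (trapezoid, 1 panel, h=1.5000): 4.15988
I_{1,0} (trapezoid, 2 panels, h=0.7500): 3.20724
I_{2,0} (trapezoid, 4 panels, h=0.3750): 2.94814
I_{1,1} = 3.20724 + (3.20724 − 4.15988)/3 = 2.88969
I_{2,1} = 2.94814 + (2.94814 − 3.20724)/3 = 2.86177
I_{2,2} = 2.86177 + (2.86177 − 2.88969)/15 = 2.85991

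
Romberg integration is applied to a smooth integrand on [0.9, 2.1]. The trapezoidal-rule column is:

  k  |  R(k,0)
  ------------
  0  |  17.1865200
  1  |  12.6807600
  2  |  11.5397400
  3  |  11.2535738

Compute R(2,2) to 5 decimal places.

R(1,1) = 12.6807600 + (12.6807600 − 17.1865200)/3 = 11.1788400
R(2,1) = (4·11.5397400 − 12.6807600) / 3 = 11.1594000
R(2,2) = 11.1594000 + (11.1594000 − 11.1788400)/15 = 11.1581040

11.15810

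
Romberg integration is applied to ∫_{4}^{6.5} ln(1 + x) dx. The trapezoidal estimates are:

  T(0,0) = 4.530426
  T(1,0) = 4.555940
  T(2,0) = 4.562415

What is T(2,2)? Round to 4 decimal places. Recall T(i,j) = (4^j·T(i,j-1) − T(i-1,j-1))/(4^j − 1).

4.5646

T(1,1) = 4.555940 + (4.555940 − 4.530426)/3 = 4.564445
T(2,1) = (4·4.562415 − 4.555940) / 3 = 4.564573
T(2,2) = 4.564573 + (4.564573 − 4.564445)/15 = 4.564582
(Column j=1 coincides with Simpson's rule on the same nodes.)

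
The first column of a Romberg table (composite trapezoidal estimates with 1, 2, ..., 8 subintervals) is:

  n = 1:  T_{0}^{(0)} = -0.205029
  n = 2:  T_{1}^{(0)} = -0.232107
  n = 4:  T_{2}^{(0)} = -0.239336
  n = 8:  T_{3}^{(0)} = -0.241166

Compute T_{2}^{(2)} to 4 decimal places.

T_{1}^{(1)} = -0.232107 + (-0.232107 − (-0.205029))/3 = -0.241133
T_{2}^{(1)} = (4·(-0.239336) − (-0.232107)) / 3 = -0.241746
T_{2}^{(2)} = (16·(-0.241746) − (-0.241133)) / 15 = -0.241787

-0.2418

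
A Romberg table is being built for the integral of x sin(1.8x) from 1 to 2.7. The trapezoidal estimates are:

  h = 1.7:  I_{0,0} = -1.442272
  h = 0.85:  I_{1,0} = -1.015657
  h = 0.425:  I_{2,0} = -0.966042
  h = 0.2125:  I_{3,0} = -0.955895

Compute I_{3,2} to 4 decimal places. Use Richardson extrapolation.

-0.9527

Richardson extrapolation on the trapezoidal column (denominator 4−1=3):
I_{2,1} = -0.966042 + (-0.966042 − (-1.015657))/3 = -0.949504
I_{3,1} = (4·(-0.955895) − (-0.966042)) / 3 = -0.952513
I_{3,2} = (16·(-0.952513) − (-0.949504)) / 15 = -0.952714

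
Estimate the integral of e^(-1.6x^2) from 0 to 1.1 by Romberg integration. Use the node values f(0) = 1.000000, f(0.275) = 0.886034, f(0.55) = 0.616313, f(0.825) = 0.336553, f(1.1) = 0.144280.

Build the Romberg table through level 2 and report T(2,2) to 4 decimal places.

0.6665

T(0,0) (trapezoid, 1 panel, h=1.1000): 0.629354
T(1,0) (trapezoid, 2 panels, h=0.5500): 0.653649
T(2,0) (trapezoid, 4 panels, h=0.2750): 0.663036
T(1,1) = 0.653649 + (0.653649 − 0.629354)/3 = 0.661747
T(2,1) = 0.663036 + (0.663036 − 0.653649)/3 = 0.666165
T(2,2) = 0.666165 + (0.666165 − 0.661747)/15 = 0.666460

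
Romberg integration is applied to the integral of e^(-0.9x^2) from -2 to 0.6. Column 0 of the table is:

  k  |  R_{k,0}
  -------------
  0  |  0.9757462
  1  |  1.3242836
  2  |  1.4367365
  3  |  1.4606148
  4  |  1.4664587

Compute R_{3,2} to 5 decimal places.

Richardson extrapolation on the trapezoidal column (denominator 4−1=3):
R_{2,1} = (4·1.4367365 − 1.3242836) / 3 = 1.4742208
R_{3,1} = 1.4606148 + (1.4606148 − 1.4367365)/3 = 1.4685742
R_{3,2} = (16·1.4685742 − 1.4742208) / 15 = 1.4681978

1.46820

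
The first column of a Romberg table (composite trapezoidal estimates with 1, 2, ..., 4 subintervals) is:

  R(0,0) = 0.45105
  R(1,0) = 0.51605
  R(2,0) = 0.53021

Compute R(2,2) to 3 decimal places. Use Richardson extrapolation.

0.535

Richardson extrapolation on the trapezoidal column (denominator 4−1=3):
R(1,1) = 0.51605 + (0.51605 − 0.45105)/3 = 0.53772
R(2,1) = 0.53021 + (0.53021 − 0.51605)/3 = 0.53493
R(2,2) = (16·0.53493 − 0.53772) / 15 = 0.53474
(Column j=1 coincides with Simpson's rule on the same nodes.)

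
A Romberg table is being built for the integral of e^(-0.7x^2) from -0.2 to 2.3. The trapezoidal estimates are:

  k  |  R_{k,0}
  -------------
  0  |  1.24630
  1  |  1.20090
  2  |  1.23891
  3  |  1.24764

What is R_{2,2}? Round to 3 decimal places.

R_{1,1} = 1.20090 + (1.20090 − 1.24630)/3 = 1.18577
R_{2,1} = (4·1.23891 − 1.20090) / 3 = 1.25158
R_{2,2} = (16·1.25158 − 1.18577) / 15 = 1.25597

1.256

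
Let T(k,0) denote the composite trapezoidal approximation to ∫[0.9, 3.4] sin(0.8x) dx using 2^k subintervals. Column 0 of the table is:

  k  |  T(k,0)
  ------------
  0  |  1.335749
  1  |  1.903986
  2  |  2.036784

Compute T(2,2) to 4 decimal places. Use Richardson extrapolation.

2.0802

Richardson extrapolation on the trapezoidal column (denominator 4−1=3):
T(1,1) = 1.903986 + (1.903986 − 1.335749)/3 = 2.093398
T(2,1) = 2.036784 + (2.036784 − 1.903986)/3 = 2.081050
T(2,2) = 2.081050 + (2.081050 − 2.093398)/15 = 2.080227
(Column j=1 coincides with Simpson's rule on the same nodes.)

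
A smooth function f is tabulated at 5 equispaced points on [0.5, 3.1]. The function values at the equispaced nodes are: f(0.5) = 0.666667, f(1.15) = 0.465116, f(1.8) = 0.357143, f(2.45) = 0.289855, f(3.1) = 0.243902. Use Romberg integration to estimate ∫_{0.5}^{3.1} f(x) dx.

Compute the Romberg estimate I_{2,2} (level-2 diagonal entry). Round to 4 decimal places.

I_{0,0} (trapezoid, 1 panel, h=2.6000): 1.183740
I_{1,0} (trapezoid, 2 panels, h=1.3000): 1.056156
I_{2,0} (trapezoid, 4 panels, h=0.6500): 1.018809
I_{1,1} = 1.056156 + (1.056156 − 1.183740)/3 = 1.013628
I_{2,1} = 1.018809 + (1.018809 − 1.056156)/3 = 1.006360
I_{2,2} = 1.006360 + (1.006360 − 1.013628)/15 = 1.005875

1.0059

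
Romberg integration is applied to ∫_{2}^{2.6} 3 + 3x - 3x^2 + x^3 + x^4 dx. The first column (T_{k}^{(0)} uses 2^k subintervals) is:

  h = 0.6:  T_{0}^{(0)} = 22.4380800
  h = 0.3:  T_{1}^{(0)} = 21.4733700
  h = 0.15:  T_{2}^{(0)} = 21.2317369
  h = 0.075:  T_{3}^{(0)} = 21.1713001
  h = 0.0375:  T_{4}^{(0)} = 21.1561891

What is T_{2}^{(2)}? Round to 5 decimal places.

T_{1}^{(1)} = 21.4733700 + (21.4733700 − 22.4380800)/3 = 21.1518000
T_{2}^{(1)} = (4·21.2317369 − 21.4733700) / 3 = 21.1511925
T_{2}^{(2)} = 21.1511925 + (21.1511925 − 21.1518000)/15 = 21.1511520

21.15115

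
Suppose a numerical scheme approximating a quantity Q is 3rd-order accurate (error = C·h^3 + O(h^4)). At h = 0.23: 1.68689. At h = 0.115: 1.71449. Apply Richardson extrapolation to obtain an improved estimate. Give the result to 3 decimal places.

The leading error scales as h^3; refining by a factor of 2 reduces it by 2^3 = 8.
Extrapolated value = (8·A(h/2) − A(h)) / (8 − 1)
= (8·1.71449 − 1.68689) / 7
= 12.02903 / 7 = 1.71843

1.718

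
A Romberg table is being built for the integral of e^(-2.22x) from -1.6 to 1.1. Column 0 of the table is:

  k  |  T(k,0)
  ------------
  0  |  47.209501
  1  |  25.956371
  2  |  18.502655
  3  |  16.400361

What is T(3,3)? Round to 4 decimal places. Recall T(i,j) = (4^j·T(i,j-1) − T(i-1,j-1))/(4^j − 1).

15.6760

Richardson extrapolation on the trapezoidal column (denominator 4−1=3):
T(1,1) = 25.956371 + (25.956371 − 47.209501)/3 = 18.871994
T(2,1) = 18.502655 + (18.502655 − 25.956371)/3 = 16.018083
T(3,1) = (4·16.400361 − 18.502655) / 3 = 15.699596
T(2,2) = (16·16.018083 − 18.871994) / 15 = 15.827822
T(3,2) = 15.699596 + (15.699596 − 16.018083)/15 = 15.678364
T(3,3) = (64·15.678364 − 15.827822) / 63 = 15.675992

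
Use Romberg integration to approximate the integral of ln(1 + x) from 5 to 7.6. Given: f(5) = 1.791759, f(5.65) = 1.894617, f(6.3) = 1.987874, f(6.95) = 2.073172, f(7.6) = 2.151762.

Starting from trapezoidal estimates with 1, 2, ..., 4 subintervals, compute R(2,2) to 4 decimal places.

R(0,0) (trapezoid, 1 panel, h=2.6000): 5.126577
R(1,0) (trapezoid, 2 panels, h=1.3000): 5.147525
R(2,0) (trapezoid, 4 panels, h=0.6500): 5.152825
R(1,1) = 5.147525 + (5.147525 − 5.126577)/3 = 5.154508
R(2,1) = 5.152825 + (5.152825 − 5.147525)/3 = 5.154592
R(2,2) = 5.154592 + (5.154592 − 5.154508)/15 = 5.154598

5.1546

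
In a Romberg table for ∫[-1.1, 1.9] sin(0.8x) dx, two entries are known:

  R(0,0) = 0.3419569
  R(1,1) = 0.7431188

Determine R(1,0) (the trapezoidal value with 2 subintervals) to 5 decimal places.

0.64283

From R(1,1) = (4·R(1,0) − R(0,0))/3, solve for R(1,0):
4·R(1,0) = 3·0.7431188 + 0.3419569 = 2.5713133
R(1,0) = 0.6428283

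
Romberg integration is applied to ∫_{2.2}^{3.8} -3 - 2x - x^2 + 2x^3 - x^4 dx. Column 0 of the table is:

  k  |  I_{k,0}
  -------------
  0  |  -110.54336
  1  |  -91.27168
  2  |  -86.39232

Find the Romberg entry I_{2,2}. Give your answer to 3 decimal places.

-84.760

I_{1,1} = -91.27168 + (-91.27168 − (-110.54336))/3 = -84.84779
I_{2,1} = -86.39232 + (-86.39232 − (-91.27168))/3 = -84.76587
I_{2,2} = -84.76587 + (-84.76587 − (-84.84779))/15 = -84.76041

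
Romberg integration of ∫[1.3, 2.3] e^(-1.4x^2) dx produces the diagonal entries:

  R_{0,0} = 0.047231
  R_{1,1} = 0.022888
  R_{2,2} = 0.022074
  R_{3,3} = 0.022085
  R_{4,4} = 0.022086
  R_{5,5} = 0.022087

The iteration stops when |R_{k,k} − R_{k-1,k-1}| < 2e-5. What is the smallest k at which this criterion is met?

|R_{1,1} − R_{0,0}| = 0.024343 ≥ 2e-5
|R_{2,2} − R_{1,1}| = 0.000814 ≥ 2e-5
|R_{3,3} − R_{2,2}| = 0.000011 < 2e-5

k = 3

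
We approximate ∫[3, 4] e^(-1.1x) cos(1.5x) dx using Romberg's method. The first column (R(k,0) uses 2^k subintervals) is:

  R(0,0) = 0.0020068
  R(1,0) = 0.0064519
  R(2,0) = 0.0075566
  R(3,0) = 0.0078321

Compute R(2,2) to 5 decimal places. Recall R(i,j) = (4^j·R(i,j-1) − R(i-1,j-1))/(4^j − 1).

0.00792

Richardson extrapolation on the trapezoidal column (denominator 4−1=3):
R(1,1) = (4·0.0064519 − 0.0020068) / 3 = 0.0079336
R(2,1) = 0.0075566 + (0.0075566 − 0.0064519)/3 = 0.0079248
R(2,2) = (16·0.0079248 − 0.0079336) / 15 = 0.0079242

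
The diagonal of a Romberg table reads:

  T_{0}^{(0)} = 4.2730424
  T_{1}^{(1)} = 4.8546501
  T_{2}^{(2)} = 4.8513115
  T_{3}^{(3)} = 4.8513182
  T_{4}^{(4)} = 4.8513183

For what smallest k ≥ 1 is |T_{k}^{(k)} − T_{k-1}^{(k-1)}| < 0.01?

k = 2

|T_{1}^{(1)} − T_{0}^{(0)}| = 0.5816077 ≥ 0.01
|T_{2}^{(2)} − T_{1}^{(1)}| = 0.0033386 < 0.01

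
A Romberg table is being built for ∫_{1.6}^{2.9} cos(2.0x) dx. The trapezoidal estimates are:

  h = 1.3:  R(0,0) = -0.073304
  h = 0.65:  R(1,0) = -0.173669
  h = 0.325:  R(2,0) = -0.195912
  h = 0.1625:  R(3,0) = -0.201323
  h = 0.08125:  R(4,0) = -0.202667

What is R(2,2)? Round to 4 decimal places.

-0.2031

Richardson extrapolation on the trapezoidal column (denominator 4−1=3):
R(1,1) = (4·(-0.173669) − (-0.073304)) / 3 = -0.207124
R(2,1) = -0.195912 + (-0.195912 − (-0.173669))/3 = -0.203326
R(2,2) = (16·(-0.203326) − (-0.207124)) / 15 = -0.203073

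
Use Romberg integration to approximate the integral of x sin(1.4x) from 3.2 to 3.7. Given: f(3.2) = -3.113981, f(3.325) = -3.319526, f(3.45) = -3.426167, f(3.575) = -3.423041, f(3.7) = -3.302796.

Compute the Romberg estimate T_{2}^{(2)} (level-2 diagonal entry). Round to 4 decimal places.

T_{0}^{(0)} (trapezoid, 1 panel, h=0.5000): -1.604194
T_{1}^{(0)} (trapezoid, 2 panels, h=0.2500): -1.658639
T_{2}^{(0)} (trapezoid, 4 panels, h=0.1250): -1.672140
T_{1}^{(1)} = -1.658639 + (-1.658639 − (-1.604194))/3 = -1.676787
T_{2}^{(1)} = -1.672140 + (-1.672140 − (-1.658639))/3 = -1.676640
T_{2}^{(2)} = -1.676640 + (-1.676640 − (-1.676787))/15 = -1.676630

-1.6766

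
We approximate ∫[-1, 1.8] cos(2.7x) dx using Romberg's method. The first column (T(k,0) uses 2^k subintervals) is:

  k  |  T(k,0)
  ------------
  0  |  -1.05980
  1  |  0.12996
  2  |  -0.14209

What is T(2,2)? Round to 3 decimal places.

-0.283

Richardson extrapolation on the trapezoidal column (denominator 4−1=3):
T(1,1) = (4·0.12996 − (-1.05980)) / 3 = 0.52655
T(2,1) = (4·(-0.14209) − 0.12996) / 3 = -0.23277
T(2,2) = (16·(-0.23277) − 0.52655) / 15 = -0.28339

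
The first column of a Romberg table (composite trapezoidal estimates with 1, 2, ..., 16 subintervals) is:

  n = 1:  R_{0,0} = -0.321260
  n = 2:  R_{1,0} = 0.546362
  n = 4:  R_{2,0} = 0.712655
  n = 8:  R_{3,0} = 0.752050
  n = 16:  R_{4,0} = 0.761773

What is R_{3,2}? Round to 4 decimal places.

0.7650

R_{2,1} = 0.712655 + (0.712655 − 0.546362)/3 = 0.768086
R_{3,1} = 0.752050 + (0.752050 − 0.712655)/3 = 0.765182
R_{3,2} = (16·0.765182 − 0.768086) / 15 = 0.764988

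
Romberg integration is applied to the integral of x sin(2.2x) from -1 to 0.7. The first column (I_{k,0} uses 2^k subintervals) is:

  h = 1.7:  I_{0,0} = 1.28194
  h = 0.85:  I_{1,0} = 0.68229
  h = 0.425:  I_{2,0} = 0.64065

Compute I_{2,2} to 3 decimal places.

Richardson extrapolation on the trapezoidal column (denominator 4−1=3):
I_{1,1} = (4·0.68229 − 1.28194) / 3 = 0.48241
I_{2,1} = 0.64065 + (0.64065 − 0.68229)/3 = 0.62677
I_{2,2} = 0.62677 + (0.62677 − 0.48241)/15 = 0.63639

0.636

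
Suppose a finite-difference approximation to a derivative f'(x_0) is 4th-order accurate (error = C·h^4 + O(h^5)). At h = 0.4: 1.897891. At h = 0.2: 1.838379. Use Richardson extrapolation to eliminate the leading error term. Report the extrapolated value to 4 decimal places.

The leading error scales as h^4; refining by a factor of 2 reduces it by 2^4 = 16.
Extrapolated value = (16·A(h/2) − A(h)) / (16 − 1)
= (16·1.838379 − 1.897891) / 15
= 27.516173 / 15 = 1.834412

1.8344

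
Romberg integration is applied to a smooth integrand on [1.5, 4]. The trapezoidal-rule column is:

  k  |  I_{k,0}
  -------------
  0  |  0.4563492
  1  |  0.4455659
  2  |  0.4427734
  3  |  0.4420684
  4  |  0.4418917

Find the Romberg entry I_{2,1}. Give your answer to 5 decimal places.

0.44184

I_{2,1} = (4·0.4427734 − 0.4455659) / 3 = 0.4418426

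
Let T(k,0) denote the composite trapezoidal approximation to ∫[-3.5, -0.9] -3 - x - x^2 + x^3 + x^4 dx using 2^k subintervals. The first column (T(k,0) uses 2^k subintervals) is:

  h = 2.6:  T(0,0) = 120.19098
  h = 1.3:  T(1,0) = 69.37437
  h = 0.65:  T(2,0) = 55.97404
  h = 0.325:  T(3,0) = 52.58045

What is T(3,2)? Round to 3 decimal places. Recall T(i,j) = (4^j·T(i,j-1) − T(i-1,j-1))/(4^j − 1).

Richardson extrapolation on the trapezoidal column (denominator 4−1=3):
T(2,1) = 55.97404 + (55.97404 − 69.37437)/3 = 51.50726
T(3,1) = (4·52.58045 − 55.97404) / 3 = 51.44925
T(3,2) = 51.44925 + (51.44925 − 51.50726)/15 = 51.44538

51.445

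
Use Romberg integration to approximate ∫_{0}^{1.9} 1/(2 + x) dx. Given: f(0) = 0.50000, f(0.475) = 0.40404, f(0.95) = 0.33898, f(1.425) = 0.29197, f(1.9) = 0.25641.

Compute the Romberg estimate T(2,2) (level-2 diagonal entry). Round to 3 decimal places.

T(0,0) (trapezoid, 1 panel, h=1.9000): 0.71859
T(1,0) (trapezoid, 2 panels, h=0.9500): 0.68133
T(2,0) (trapezoid, 4 panels, h=0.4750): 0.67127
T(1,1) = 0.68133 + (0.68133 − 0.71859)/3 = 0.66891
T(2,1) = 0.67127 + (0.67127 − 0.68133)/3 = 0.66792
T(2,2) = 0.66792 + (0.66792 − 0.66891)/15 = 0.66785

0.668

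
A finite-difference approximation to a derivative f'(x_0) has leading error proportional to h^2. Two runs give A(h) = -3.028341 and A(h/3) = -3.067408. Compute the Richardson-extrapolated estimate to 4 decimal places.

The leading error scales as h^2; refining by a factor of 3 reduces it by 3^2 = 9.
Extrapolated value = (9·A(h/3) − A(h)) / (9 − 1)
= (9·(-3.067408) − (-3.028341)) / 8
= -24.578331 / 8 = -3.072291

-3.0723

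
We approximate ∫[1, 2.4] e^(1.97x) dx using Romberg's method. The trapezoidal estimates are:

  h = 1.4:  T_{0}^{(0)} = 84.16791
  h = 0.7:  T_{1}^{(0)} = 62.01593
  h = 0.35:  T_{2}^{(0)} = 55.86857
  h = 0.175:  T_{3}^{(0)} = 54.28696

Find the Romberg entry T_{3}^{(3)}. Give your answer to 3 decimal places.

53.756

Richardson extrapolation on the trapezoidal column (denominator 4−1=3):
T_{1}^{(1)} = 62.01593 + (62.01593 − 84.16791)/3 = 54.63194
T_{2}^{(1)} = (4·55.86857 − 62.01593) / 3 = 53.81945
T_{3}^{(1)} = 54.28696 + (54.28696 − 55.86857)/3 = 53.75976
T_{2}^{(2)} = (16·53.81945 − 54.63194) / 15 = 53.76528
T_{3}^{(2)} = (16·53.75976 − 53.81945) / 15 = 53.75578
T_{3}^{(3)} = (64·53.75578 − 53.76528) / 63 = 53.75563
(Column j=1 coincides with Simpson's rule on the same nodes.)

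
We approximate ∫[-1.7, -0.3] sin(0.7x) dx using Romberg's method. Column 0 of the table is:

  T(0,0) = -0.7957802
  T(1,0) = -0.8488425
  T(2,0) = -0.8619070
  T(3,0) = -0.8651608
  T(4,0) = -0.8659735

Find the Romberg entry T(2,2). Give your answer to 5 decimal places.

T(1,1) = (4·(-0.8488425) − (-0.7957802)) / 3 = -0.8665299
T(2,1) = (4·(-0.8619070) − (-0.8488425)) / 3 = -0.8662618
T(2,2) = -0.8662618 + (-0.8662618 − (-0.8665299))/15 = -0.8662439

-0.86624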